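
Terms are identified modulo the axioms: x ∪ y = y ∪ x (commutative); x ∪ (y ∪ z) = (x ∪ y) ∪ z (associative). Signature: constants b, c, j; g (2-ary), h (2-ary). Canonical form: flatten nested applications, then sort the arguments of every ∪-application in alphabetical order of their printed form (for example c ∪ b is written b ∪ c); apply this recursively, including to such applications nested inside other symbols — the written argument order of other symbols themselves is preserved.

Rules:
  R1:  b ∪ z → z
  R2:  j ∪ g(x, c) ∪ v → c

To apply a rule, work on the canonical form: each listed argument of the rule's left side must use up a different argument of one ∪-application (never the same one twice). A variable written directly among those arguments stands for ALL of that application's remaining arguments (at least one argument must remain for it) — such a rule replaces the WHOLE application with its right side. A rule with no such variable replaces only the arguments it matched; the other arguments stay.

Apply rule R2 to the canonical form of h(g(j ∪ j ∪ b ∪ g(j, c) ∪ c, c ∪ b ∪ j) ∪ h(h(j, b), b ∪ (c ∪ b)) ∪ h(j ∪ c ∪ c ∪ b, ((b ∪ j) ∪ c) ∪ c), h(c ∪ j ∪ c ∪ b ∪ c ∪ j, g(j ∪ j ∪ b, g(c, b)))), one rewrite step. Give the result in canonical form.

Answer: h(g(c, b ∪ c ∪ j) ∪ h(b ∪ c ∪ c ∪ j, b ∪ c ∪ c ∪ j) ∪ h(h(j, b), b ∪ b ∪ c), h(b ∪ c ∪ c ∪ c ∪ j ∪ j, g(b ∪ j ∪ j, g(c, b))))

Derivation:
Canonical form:  h(g(b ∪ c ∪ g(j, c) ∪ j ∪ j, b ∪ c ∪ j) ∪ h(b ∪ c ∪ c ∪ j, b ∪ c ∪ c ∪ j) ∪ h(h(j, b), b ∪ b ∪ c), h(b ∪ c ∪ c ∪ c ∪ j ∪ j, g(b ∪ j ∪ j, g(c, b))))
Apply R2:  consuming g(j, c), j;  v := b ∪ c ∪ j, x := j
The variable takes the whole remainder — replace the entire application.
Giving:  h(g(c, b ∪ c ∪ j) ∪ h(b ∪ c ∪ c ∪ j, b ∪ c ∪ c ∪ j) ∪ h(h(j, b), b ∪ b ∪ c), h(b ∪ c ∪ c ∪ c ∪ j ∪ j, g(b ∪ j ∪ j, g(c, b))))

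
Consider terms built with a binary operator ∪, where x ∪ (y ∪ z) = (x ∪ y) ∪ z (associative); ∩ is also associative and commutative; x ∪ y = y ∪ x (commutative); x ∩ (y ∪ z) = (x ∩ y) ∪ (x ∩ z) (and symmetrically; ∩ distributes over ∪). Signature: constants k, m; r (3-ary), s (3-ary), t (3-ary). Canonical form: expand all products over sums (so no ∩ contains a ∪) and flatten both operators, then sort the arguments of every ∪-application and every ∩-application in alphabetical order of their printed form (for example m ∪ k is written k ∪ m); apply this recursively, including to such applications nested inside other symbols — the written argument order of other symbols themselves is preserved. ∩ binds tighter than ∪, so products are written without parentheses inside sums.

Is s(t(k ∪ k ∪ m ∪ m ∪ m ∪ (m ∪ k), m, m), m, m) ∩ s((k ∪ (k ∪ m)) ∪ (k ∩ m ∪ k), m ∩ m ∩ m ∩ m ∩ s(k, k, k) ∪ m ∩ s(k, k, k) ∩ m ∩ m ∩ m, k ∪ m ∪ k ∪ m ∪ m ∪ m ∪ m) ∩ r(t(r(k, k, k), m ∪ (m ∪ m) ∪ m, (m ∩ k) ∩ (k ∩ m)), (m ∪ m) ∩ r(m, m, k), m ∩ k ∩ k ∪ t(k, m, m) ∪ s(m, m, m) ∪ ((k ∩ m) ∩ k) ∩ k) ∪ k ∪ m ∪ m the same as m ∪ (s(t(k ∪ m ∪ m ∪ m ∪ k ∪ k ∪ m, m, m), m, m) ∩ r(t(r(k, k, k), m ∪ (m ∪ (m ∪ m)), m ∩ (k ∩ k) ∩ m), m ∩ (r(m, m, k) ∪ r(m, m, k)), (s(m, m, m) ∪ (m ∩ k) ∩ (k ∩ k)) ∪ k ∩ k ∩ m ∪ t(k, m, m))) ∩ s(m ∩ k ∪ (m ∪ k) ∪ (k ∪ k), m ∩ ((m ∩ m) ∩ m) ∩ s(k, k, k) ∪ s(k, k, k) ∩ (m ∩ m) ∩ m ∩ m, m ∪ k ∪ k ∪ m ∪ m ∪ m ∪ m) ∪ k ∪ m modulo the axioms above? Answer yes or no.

Answer: yes — both canonical forms are k ∪ m ∪ m ∪ r(t(r(k, k, k), m ∪ m ∪ m ∪ m, k ∩ k ∩ m ∩ m), m ∩ r(m, m, k) ∪ m ∩ r(m, m, k), k ∩ k ∩ k ∩ m ∪ k ∩ k ∩ m ∪ s(m, m, m) ∪ t(k, m, m)) ∩ s(k ∪ k ∪ k ∪ k ∩ m ∪ m, m ∩ m ∩ m ∩ m ∩ s(k, k, k) ∪ m ∩ m ∩ m ∩ m ∩ s(k, k, k), k ∪ k ∪ m ∪ m ∪ m ∪ m ∪ m) ∩ s(t(k ∪ k ∪ k ∪ m ∪ m ∪ m ∪ m, m, m), m, m)

Derivation:
Left:  s(t(k ∪ k ∪ m ∪ m ∪ m ∪ (m ∪ k), m, m), m, m) ∩ s((k ∪ (k ∪ m)) ∪ (k ∩ m ∪ k), m ∩ m ∩ m ∩ m ∩ s(k, k, k) ∪ m ∩ s(k, k, k) ∩ m ∩ m ∩ m, k ∪ m ∪ k ∪ m ∪ m ∪ m ∪ m) ∩ r(t(r(k, k, k), m ∪ (m ∪ m) ∪ m, (m ∩ k) ∩ (k ∩ m)), (m ∪ m) ∩ r(m, m, k), m ∩ k ∩ k ∪ t(k, m, m) ∪ s(m, m, m) ∪ ((k ∩ m) ∩ k) ∩ k) ∪ k ∪ m ∪ m
  Expand:  r(t(r(k, k, k), m ∪ m ∪ m ∪ m, k ∩ k ∩ m ∩ m), m ∩ r(m, m, k) ∪ m ∩ r(m, m, k), k ∩ k ∩ k ∩ m ∪ k ∩ k ∩ m ∪ s(m, m, m) ∪ t(k, m, m)) ∩ s(k ∪ k ∪ k ∪ k ∩ m ∪ m, m ∩ m ∩ m ∩ m ∩ s(k, k, k) ∪ m ∩ m ∩ m ∩ m ∩ s(k, k, k), k ∪ k ∪ m ∪ m ∪ m ∪ m ∪ m) ∩ s(t(k ∪ k ∪ k ∪ m ∪ m ∪ m ∪ m, m, m), m, m) ∪ k ∪ m ∪ m
  Sort arguments:  k ∪ m ∪ m ∪ r(t(r(k, k, k), m ∪ m ∪ m ∪ m, k ∩ k ∩ m ∩ m), m ∩ r(m, m, k) ∪ m ∩ r(m, m, k), k ∩ k ∩ k ∩ m ∪ k ∩ k ∩ m ∪ s(m, m, m) ∪ t(k, m, m)) ∩ s(k ∪ k ∪ k ∪ k ∩ m ∪ m, m ∩ m ∩ m ∩ m ∩ s(k, k, k) ∪ m ∩ m ∩ m ∩ m ∩ s(k, k, k), k ∪ k ∪ m ∪ m ∪ m ∪ m ∪ m) ∩ s(t(k ∪ k ∪ k ∪ m ∪ m ∪ m ∪ m, m, m), m, m)
Right:  m ∪ (s(t(k ∪ m ∪ m ∪ m ∪ k ∪ k ∪ m, m, m), m, m) ∩ r(t(r(k, k, k), m ∪ (m ∪ (m ∪ m)), m ∩ (k ∩ k) ∩ m), m ∩ (r(m, m, k) ∪ r(m, m, k)), (s(m, m, m) ∪ (m ∩ k) ∩ (k ∩ k)) ∪ k ∩ k ∩ m ∪ t(k, m, m))) ∩ s(m ∩ k ∪ (m ∪ k) ∪ (k ∪ k), m ∩ ((m ∩ m) ∩ m) ∩ s(k, k, k) ∪ s(k, k, k) ∩ (m ∩ m) ∩ m ∩ m, m ∪ k ∪ k ∪ m ∪ m ∪ m ∪ m) ∪ k ∪ m
  Distribute:  m ∪ r(t(r(k, k, k), m ∪ m ∪ m ∪ m, k ∩ k ∩ m ∩ m), m ∩ r(m, m, k) ∪ m ∩ r(m, m, k), k ∩ k ∩ k ∩ m ∪ k ∩ k ∩ m ∪ s(m, m, m) ∪ t(k, m, m)) ∩ s(k ∪ k ∪ k ∪ k ∩ m ∪ m, m ∩ m ∩ m ∩ m ∩ s(k, k, k) ∪ m ∩ m ∩ m ∩ m ∩ s(k, k, k), k ∪ k ∪ m ∪ m ∪ m ∪ m ∪ m) ∩ s(t(k ∪ k ∪ k ∪ m ∪ m ∪ m ∪ m, m, m), m, m) ∪ k ∪ m
  Order the arguments:  k ∪ m ∪ m ∪ r(t(r(k, k, k), m ∪ m ∪ m ∪ m, k ∩ k ∩ m ∩ m), m ∩ r(m, m, k) ∪ m ∩ r(m, m, k), k ∩ k ∩ k ∩ m ∪ k ∩ k ∩ m ∪ s(m, m, m) ∪ t(k, m, m)) ∩ s(k ∪ k ∪ k ∪ k ∩ m ∪ m, m ∩ m ∩ m ∩ m ∩ s(k, k, k) ∪ m ∩ m ∩ m ∩ m ∩ s(k, k, k), k ∪ k ∪ m ∪ m ∪ m ∪ m ∪ m) ∩ s(t(k ∪ k ∪ k ∪ m ∪ m ∪ m ∪ m, m, m), m, m)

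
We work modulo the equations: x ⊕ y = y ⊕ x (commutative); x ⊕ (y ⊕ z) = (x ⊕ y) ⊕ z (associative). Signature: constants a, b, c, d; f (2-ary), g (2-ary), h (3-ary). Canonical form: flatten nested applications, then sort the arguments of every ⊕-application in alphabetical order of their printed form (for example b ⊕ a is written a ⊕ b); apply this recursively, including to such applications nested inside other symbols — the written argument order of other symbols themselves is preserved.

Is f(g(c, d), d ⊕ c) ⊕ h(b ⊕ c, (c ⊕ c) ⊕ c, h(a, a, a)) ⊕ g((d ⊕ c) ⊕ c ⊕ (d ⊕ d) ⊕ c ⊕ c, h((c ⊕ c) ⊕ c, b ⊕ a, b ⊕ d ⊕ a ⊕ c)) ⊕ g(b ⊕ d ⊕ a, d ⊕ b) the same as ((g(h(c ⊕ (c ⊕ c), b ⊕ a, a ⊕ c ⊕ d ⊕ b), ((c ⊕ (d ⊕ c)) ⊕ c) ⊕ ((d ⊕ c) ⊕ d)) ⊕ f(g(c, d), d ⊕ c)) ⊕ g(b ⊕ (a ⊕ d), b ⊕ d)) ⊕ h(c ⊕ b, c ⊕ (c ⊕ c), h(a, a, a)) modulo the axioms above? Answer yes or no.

Left:  f(g(c, d), d ⊕ c) ⊕ h(b ⊕ c, (c ⊕ c) ⊕ c, h(a, a, a)) ⊕ g((d ⊕ c) ⊕ c ⊕ (d ⊕ d) ⊕ c ⊕ c, h((c ⊕ c) ⊕ c, b ⊕ a, b ⊕ d ⊕ a ⊕ c)) ⊕ g(b ⊕ d ⊕ a, d ⊕ b)
  Inside:  f(g(c, d), d ⊕ c)  →  f(g(c, d), c ⊕ d)
  Canonicalize subterm:  h(b ⊕ c, (c ⊕ c) ⊕ c, h(a, a, a))  →  h(b ⊕ c, c ⊕ c ⊕ c, h(a, a, a))
  Inside:  g((d ⊕ c) ⊕ c ⊕ (d ⊕ d) ⊕ c ⊕ c, h((c ⊕ c) ⊕ c, b ⊕ a, b ⊕ d ⊕ a ⊕ c))  →  g(c ⊕ c ⊕ c ⊕ c ⊕ d ⊕ d ⊕ d, h(c ⊕ c ⊕ c, a ⊕ b, a ⊕ b ⊕ c ⊕ d))
  Order the arguments:  f(g(c, d), c ⊕ d) ⊕ g(a ⊕ b ⊕ d, b ⊕ d) ⊕ g(c ⊕ c ⊕ c ⊕ c ⊕ d ⊕ d ⊕ d, h(c ⊕ c ⊕ c, a ⊕ b, a ⊕ b ⊕ c ⊕ d)) ⊕ h(b ⊕ c, c ⊕ c ⊕ c, h(a, a, a))
Right:  ((g(h(c ⊕ (c ⊕ c), b ⊕ a, a ⊕ c ⊕ d ⊕ b), ((c ⊕ (d ⊕ c)) ⊕ c) ⊕ ((d ⊕ c) ⊕ d)) ⊕ f(g(c, d), d ⊕ c)) ⊕ g(b ⊕ (a ⊕ d), b ⊕ d)) ⊕ h(c ⊕ b, c ⊕ (c ⊕ c), h(a, a, a))
  Un-nest:  g(h(c ⊕ (c ⊕ c), b ⊕ a, a ⊕ c ⊕ d ⊕ b), ((c ⊕ (d ⊕ c)) ⊕ c) ⊕ ((d ⊕ c) ⊕ d)) ⊕ f(g(c, d), d ⊕ c) ⊕ g(b ⊕ (a ⊕ d), b ⊕ d) ⊕ h(c ⊕ b, c ⊕ (c ⊕ c), h(a, a, a))
  Inside:  g(h(c ⊕ (c ⊕ c), b ⊕ a, a ⊕ c ⊕ d ⊕ b), ((c ⊕ (d ⊕ c)) ⊕ c) ⊕ ((d ⊕ c) ⊕ d))  →  g(h(c ⊕ c ⊕ c, a ⊕ b, a ⊕ b ⊕ c ⊕ d), c ⊕ c ⊕ c ⊕ c ⊕ d ⊕ d ⊕ d)
  Canonicalize subterm:  f(g(c, d), d ⊕ c)  →  f(g(c, d), c ⊕ d)
  Canonicalize subterm:  g(b ⊕ (a ⊕ d), b ⊕ d)  →  g(a ⊕ b ⊕ d, b ⊕ d)
  Sort:  f(g(c, d), c ⊕ d) ⊕ g(a ⊕ b ⊕ d, b ⊕ d) ⊕ g(h(c ⊕ c ⊕ c, a ⊕ b, a ⊕ b ⊕ c ⊕ d), c ⊕ c ⊕ c ⊕ c ⊕ d ⊕ d ⊕ d) ⊕ h(b ⊕ c, c ⊕ c ⊕ c, h(a, a, a))

Answer: no — f(g(c, d), c ⊕ d) ⊕ g(a ⊕ b ⊕ d, b ⊕ d) ⊕ g(c ⊕ c ⊕ c ⊕ c ⊕ d ⊕ d ⊕ d, h(c ⊕ c ⊕ c, a ⊕ b, a ⊕ b ⊕ c ⊕ d)) ⊕ h(b ⊕ c, c ⊕ c ⊕ c, h(a, a, a)) vs f(g(c, d), c ⊕ d) ⊕ g(a ⊕ b ⊕ d, b ⊕ d) ⊕ g(h(c ⊕ c ⊕ c, a ⊕ b, a ⊕ b ⊕ c ⊕ d), c ⊕ c ⊕ c ⊕ c ⊕ d ⊕ d ⊕ d) ⊕ h(b ⊕ c, c ⊕ c ⊕ c, h(a, a, a))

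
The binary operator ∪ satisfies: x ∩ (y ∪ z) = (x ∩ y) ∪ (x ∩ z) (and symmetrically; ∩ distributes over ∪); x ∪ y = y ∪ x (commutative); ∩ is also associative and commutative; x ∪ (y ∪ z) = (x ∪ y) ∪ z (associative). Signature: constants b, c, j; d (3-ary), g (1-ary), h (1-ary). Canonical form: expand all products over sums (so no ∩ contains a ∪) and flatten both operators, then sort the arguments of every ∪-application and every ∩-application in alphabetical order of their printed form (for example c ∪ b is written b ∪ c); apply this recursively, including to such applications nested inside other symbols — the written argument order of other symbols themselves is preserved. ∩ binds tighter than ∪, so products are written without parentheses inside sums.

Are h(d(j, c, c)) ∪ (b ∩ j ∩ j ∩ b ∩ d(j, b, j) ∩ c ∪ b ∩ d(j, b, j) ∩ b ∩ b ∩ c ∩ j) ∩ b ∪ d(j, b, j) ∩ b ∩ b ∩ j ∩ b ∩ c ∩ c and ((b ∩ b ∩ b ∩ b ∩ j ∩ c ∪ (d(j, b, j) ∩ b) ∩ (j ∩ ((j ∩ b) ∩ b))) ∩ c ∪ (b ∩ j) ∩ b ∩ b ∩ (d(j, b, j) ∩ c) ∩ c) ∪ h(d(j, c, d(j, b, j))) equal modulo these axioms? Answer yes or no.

Left:  h(d(j, c, c)) ∪ (b ∩ j ∩ j ∩ b ∩ d(j, b, j) ∩ c ∪ b ∩ d(j, b, j) ∩ b ∩ b ∩ c ∩ j) ∩ b ∪ d(j, b, j) ∩ b ∩ b ∩ j ∩ b ∩ c ∩ c
  Expand:  h(d(j, c, c)) ∪ b ∩ b ∩ b ∩ c ∩ d(j, b, j) ∩ j ∩ j ∪ b ∩ b ∩ b ∩ b ∩ c ∩ d(j, b, j) ∩ j ∪ b ∩ b ∩ b ∩ c ∩ c ∩ d(j, b, j) ∩ j
  Sort:  b ∩ b ∩ b ∩ b ∩ c ∩ d(j, b, j) ∩ j ∪ b ∩ b ∩ b ∩ c ∩ c ∩ d(j, b, j) ∩ j ∪ b ∩ b ∩ b ∩ c ∩ d(j, b, j) ∩ j ∩ j ∪ h(d(j, c, c))
Right:  ((b ∩ b ∩ b ∩ b ∩ j ∩ c ∪ (d(j, b, j) ∩ b) ∩ (j ∩ ((j ∩ b) ∩ b))) ∩ c ∪ (b ∩ j) ∩ b ∩ b ∩ (d(j, b, j) ∩ c) ∩ c) ∪ h(d(j, c, d(j, b, j)))
  Expand products over sums:  b ∩ b ∩ b ∩ b ∩ c ∩ c ∩ j ∪ b ∩ b ∩ b ∩ c ∩ d(j, b, j) ∩ j ∩ j ∪ b ∩ b ∩ b ∩ c ∩ c ∩ d(j, b, j) ∩ j ∪ h(d(j, c, d(j, b, j)))
  Order the arguments:  b ∩ b ∩ b ∩ b ∩ c ∩ c ∩ j ∪ b ∩ b ∩ b ∩ c ∩ c ∩ d(j, b, j) ∩ j ∪ b ∩ b ∩ b ∩ c ∩ d(j, b, j) ∩ j ∩ j ∪ h(d(j, c, d(j, b, j)))

Answer: no — b ∩ b ∩ b ∩ b ∩ c ∩ d(j, b, j) ∩ j ∪ b ∩ b ∩ b ∩ c ∩ c ∩ d(j, b, j) ∩ j ∪ b ∩ b ∩ b ∩ c ∩ d(j, b, j) ∩ j ∩ j ∪ h(d(j, c, c)) vs b ∩ b ∩ b ∩ b ∩ c ∩ c ∩ j ∪ b ∩ b ∩ b ∩ c ∩ c ∩ d(j, b, j) ∩ j ∪ b ∩ b ∩ b ∩ c ∩ d(j, b, j) ∩ j ∩ j ∪ h(d(j, c, d(j, b, j)))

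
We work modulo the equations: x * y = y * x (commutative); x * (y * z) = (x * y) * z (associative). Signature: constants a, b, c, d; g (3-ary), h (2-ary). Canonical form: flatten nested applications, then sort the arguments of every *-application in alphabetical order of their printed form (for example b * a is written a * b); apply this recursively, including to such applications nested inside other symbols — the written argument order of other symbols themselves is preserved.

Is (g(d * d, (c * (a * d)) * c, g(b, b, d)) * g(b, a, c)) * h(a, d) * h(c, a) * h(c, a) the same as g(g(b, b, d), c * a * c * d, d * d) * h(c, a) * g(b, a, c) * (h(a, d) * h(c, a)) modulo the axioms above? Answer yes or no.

Left:  (g(d * d, (c * (a * d)) * c, g(b, b, d)) * g(b, a, c)) * h(a, d) * h(c, a) * h(c, a)
  Un-nest:  g(d * d, (c * (a * d)) * c, g(b, b, d)) * g(b, a, c) * h(a, d) * h(c, a) * h(c, a)
  Simplify inside:  g(d * d, (c * (a * d)) * c, g(b, b, d))  →  g(d * d, a * c * c * d, g(b, b, d))
  Sort:  g(b, a, c) * g(d * d, a * c * c * d, g(b, b, d)) * h(a, d) * h(c, a) * h(c, a)
Right:  g(g(b, b, d), c * a * c * d, d * d) * h(c, a) * g(b, a, c) * (h(a, d) * h(c, a))
  Merge nested applications:  g(g(b, b, d), c * a * c * d, d * d) * h(c, a) * g(b, a, c) * h(a, d) * h(c, a)
  Inside:  g(g(b, b, d), c * a * c * d, d * d)  →  g(g(b, b, d), a * c * c * d, d * d)
  Order the arguments:  g(b, a, c) * g(g(b, b, d), a * c * c * d, d * d) * h(a, d) * h(c, a) * h(c, a)

Answer: no — g(b, a, c) * g(d * d, a * c * c * d, g(b, b, d)) * h(a, d) * h(c, a) * h(c, a) vs g(b, a, c) * g(g(b, b, d), a * c * c * d, d * d) * h(a, d) * h(c, a) * h(c, a)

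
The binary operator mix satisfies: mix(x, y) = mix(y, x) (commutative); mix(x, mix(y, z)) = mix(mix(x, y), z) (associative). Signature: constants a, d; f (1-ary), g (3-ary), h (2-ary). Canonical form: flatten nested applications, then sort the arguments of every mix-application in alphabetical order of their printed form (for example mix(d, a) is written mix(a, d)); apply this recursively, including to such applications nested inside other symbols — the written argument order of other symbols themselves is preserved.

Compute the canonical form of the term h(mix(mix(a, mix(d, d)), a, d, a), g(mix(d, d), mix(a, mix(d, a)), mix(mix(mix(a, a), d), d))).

Answer: h(mix(a, a, a, d, d, d), g(mix(d, d), mix(a, a, d), mix(a, a, d, d)))

Derivation:
Descend into:  mix(mix(a, mix(d, d)), a, d, a)
Un-nest:  mix(a, d, d, a, d, a)
Sort arguments:  mix(a, a, a, d, d, d)
Reassemble:  h(mix(a, a, a, d, d, d), g(mix(d, d), mix(a, a, d), mix(a, a, d, d)))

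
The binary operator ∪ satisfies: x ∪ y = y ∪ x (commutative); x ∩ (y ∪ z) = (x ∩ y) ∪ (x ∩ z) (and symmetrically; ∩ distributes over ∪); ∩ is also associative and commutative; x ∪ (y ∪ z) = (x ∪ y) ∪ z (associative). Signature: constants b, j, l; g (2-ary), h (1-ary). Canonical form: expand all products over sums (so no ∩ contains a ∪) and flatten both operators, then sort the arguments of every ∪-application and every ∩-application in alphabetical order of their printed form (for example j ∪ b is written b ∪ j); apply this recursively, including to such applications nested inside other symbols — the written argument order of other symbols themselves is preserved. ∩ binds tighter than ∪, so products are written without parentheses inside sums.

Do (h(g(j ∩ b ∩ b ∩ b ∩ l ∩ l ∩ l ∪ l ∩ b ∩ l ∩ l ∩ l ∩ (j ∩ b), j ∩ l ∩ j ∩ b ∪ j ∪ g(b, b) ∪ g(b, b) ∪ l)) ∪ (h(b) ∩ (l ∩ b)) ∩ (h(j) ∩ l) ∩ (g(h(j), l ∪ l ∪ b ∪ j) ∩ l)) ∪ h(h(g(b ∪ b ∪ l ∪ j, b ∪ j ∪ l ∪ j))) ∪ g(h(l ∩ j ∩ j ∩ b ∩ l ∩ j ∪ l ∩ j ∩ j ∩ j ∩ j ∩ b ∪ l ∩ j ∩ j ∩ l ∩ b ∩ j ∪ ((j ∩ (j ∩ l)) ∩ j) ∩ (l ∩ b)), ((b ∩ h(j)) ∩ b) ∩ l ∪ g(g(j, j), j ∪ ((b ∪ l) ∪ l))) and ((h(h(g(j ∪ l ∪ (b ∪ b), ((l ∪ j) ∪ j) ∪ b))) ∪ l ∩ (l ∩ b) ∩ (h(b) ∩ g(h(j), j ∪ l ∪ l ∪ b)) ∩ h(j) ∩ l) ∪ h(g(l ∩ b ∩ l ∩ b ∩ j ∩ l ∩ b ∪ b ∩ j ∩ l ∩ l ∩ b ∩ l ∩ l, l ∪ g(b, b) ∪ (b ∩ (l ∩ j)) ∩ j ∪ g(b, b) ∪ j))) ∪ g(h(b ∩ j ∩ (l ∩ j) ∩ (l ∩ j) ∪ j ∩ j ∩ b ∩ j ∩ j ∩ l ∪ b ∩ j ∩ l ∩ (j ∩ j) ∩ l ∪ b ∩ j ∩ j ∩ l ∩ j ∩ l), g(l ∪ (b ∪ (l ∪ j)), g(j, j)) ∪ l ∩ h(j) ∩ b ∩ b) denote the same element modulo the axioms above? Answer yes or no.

Answer: no — b ∩ g(h(j), b ∪ j ∪ l ∪ l) ∩ h(b) ∩ h(j) ∩ l ∩ l ∩ l ∪ g(h(b ∩ j ∩ j ∩ j ∩ j ∩ l ∪ b ∩ j ∩ j ∩ j ∩ l ∩ l ∪ b ∩ j ∩ j ∩ j ∩ l ∩ l ∪ b ∩ j ∩ j ∩ j ∩ l ∩ l), b ∩ b ∩ h(j) ∩ l ∪ g(g(j, j), b ∪ j ∪ l ∪ l)) ∪ h(g(b ∩ b ∩ b ∩ j ∩ l ∩ l ∩ l ∪ b ∩ b ∩ j ∩ l ∩ l ∩ l ∩ l, b ∩ j ∩ j ∩ l ∪ g(b, b) ∪ g(b, b) ∪ j ∪ l)) ∪ h(h(g(b ∪ b ∪ j ∪ l, b ∪ j ∪ j ∪ l))) vs b ∩ g(h(j), b ∪ j ∪ l ∪ l) ∩ h(b) ∩ h(j) ∩ l ∩ l ∩ l ∪ g(h(b ∩ j ∩ j ∩ j ∩ j ∩ l ∪ b ∩ j ∩ j ∩ j ∩ l ∩ l ∪ b ∩ j ∩ j ∩ j ∩ l ∩ l ∪ b ∩ j ∩ j ∩ j ∩ l ∩ l), b ∩ b ∩ h(j) ∩ l ∪ g(b ∪ j ∪ l ∪ l, g(j, j))) ∪ h(g(b ∩ b ∩ b ∩ j ∩ l ∩ l ∩ l ∪ b ∩ b ∩ j ∩ l ∩ l ∩ l ∩ l, b ∩ j ∩ j ∩ l ∪ g(b, b) ∪ g(b, b) ∪ j ∪ l)) ∪ h(h(g(b ∪ b ∪ j ∪ l, b ∪ j ∪ j ∪ l)))

Derivation:
Left:  (h(g(j ∩ b ∩ b ∩ b ∩ l ∩ l ∩ l ∪ l ∩ b ∩ l ∩ l ∩ l ∩ (j ∩ b), j ∩ l ∩ j ∩ b ∪ j ∪ g(b, b) ∪ g(b, b) ∪ l)) ∪ (h(b) ∩ (l ∩ b)) ∩ (h(j) ∩ l) ∩ (g(h(j), l ∪ l ∪ b ∪ j) ∩ l)) ∪ h(h(g(b ∪ b ∪ l ∪ j, b ∪ j ∪ l ∪ j))) ∪ g(h(l ∩ j ∩ j ∩ b ∩ l ∩ j ∪ l ∩ j ∩ j ∩ j ∩ j ∩ b ∪ l ∩ j ∩ j ∩ l ∩ b ∩ j ∪ ((j ∩ (j ∩ l)) ∩ j) ∩ (l ∩ b)), ((b ∩ h(j)) ∩ b) ∩ l ∪ g(g(j, j), j ∪ ((b ∪ l) ∪ l)))
  Merge nested applications:  h(g(b ∩ b ∩ b ∩ j ∩ l ∩ l ∩ l ∪ b ∩ b ∩ j ∩ l ∩ l ∩ l ∩ l, b ∩ j ∩ j ∩ l ∪ g(b, b) ∪ g(b, b) ∪ j ∪ l)) ∪ b ∩ g(h(j), b ∪ j ∪ l ∪ l) ∩ h(b) ∩ h(j) ∩ l ∩ l ∩ l ∪ h(h(g(b ∪ b ∪ j ∪ l, b ∪ j ∪ j ∪ l))) ∪ g(h(b ∩ j ∩ j ∩ j ∩ j ∩ l ∪ b ∩ j ∩ j ∩ j ∩ l ∩ l ∪ b ∩ j ∩ j ∩ j ∩ l ∩ l ∪ b ∩ j ∩ j ∩ j ∩ l ∩ l), b ∩ b ∩ h(j) ∩ l ∪ g(g(j, j), b ∪ j ∪ l ∪ l))
  Order the arguments:  b ∩ g(h(j), b ∪ j ∪ l ∪ l) ∩ h(b) ∩ h(j) ∩ l ∩ l ∩ l ∪ g(h(b ∩ j ∩ j ∩ j ∩ j ∩ l ∪ b ∩ j ∩ j ∩ j ∩ l ∩ l ∪ b ∩ j ∩ j ∩ j ∩ l ∩ l ∪ b ∩ j ∩ j ∩ j ∩ l ∩ l), b ∩ b ∩ h(j) ∩ l ∪ g(g(j, j), b ∪ j ∪ l ∪ l)) ∪ h(g(b ∩ b ∩ b ∩ j ∩ l ∩ l ∩ l ∪ b ∩ b ∩ j ∩ l ∩ l ∩ l ∩ l, b ∩ j ∩ j ∩ l ∪ g(b, b) ∪ g(b, b) ∪ j ∪ l)) ∪ h(h(g(b ∪ b ∪ j ∪ l, b ∪ j ∪ j ∪ l)))
Right:  ((h(h(g(j ∪ l ∪ (b ∪ b), ((l ∪ j) ∪ j) ∪ b))) ∪ l ∩ (l ∩ b) ∩ (h(b) ∩ g(h(j), j ∪ l ∪ l ∪ b)) ∩ h(j) ∩ l) ∪ h(g(l ∩ b ∩ l ∩ b ∩ j ∩ l ∩ b ∪ b ∩ j ∩ l ∩ l ∩ b ∩ l ∩ l, l ∪ g(b, b) ∪ (b ∩ (l ∩ j)) ∩ j ∪ g(b, b) ∪ j))) ∪ g(h(b ∩ j ∩ (l ∩ j) ∩ (l ∩ j) ∪ j ∩ j ∩ b ∩ j ∩ j ∩ l ∪ b ∩ j ∩ l ∩ (j ∩ j) ∩ l ∪ b ∩ j ∩ j ∩ l ∩ j ∩ l), g(l ∪ (b ∪ (l ∪ j)), g(j, j)) ∪ l ∩ h(j) ∩ b ∩ b)
  Un-nest:  h(h(g(b ∪ b ∪ j ∪ l, b ∪ j ∪ j ∪ l))) ∪ b ∩ g(h(j), b ∪ j ∪ l ∪ l) ∩ h(b) ∩ h(j) ∩ l ∩ l ∩ l ∪ h(g(b ∩ b ∩ b ∩ j ∩ l ∩ l ∩ l ∪ b ∩ b ∩ j ∩ l ∩ l ∩ l ∩ l, b ∩ j ∩ j ∩ l ∪ g(b, b) ∪ g(b, b) ∪ j ∪ l)) ∪ g(h(b ∩ j ∩ j ∩ j ∩ j ∩ l ∪ b ∩ j ∩ j ∩ j ∩ l ∩ l ∪ b ∩ j ∩ j ∩ j ∩ l ∩ l ∪ b ∩ j ∩ j ∩ j ∩ l ∩ l), b ∩ b ∩ h(j) ∩ l ∪ g(b ∪ j ∪ l ∪ l, g(j, j)))
  Sort:  b ∩ g(h(j), b ∪ j ∪ l ∪ l) ∩ h(b) ∩ h(j) ∩ l ∩ l ∩ l ∪ g(h(b ∩ j ∩ j ∩ j ∩ j ∩ l ∪ b ∩ j ∩ j ∩ j ∩ l ∩ l ∪ b ∩ j ∩ j ∩ j ∩ l ∩ l ∪ b ∩ j ∩ j ∩ j ∩ l ∩ l), b ∩ b ∩ h(j) ∩ l ∪ g(b ∪ j ∪ l ∪ l, g(j, j))) ∪ h(g(b ∩ b ∩ b ∩ j ∩ l ∩ l ∩ l ∪ b ∩ b ∩ j ∩ l ∩ l ∩ l ∩ l, b ∩ j ∩ j ∩ l ∪ g(b, b) ∪ g(b, b) ∪ j ∪ l)) ∪ h(h(g(b ∪ b ∪ j ∪ l, b ∪ j ∪ j ∪ l)))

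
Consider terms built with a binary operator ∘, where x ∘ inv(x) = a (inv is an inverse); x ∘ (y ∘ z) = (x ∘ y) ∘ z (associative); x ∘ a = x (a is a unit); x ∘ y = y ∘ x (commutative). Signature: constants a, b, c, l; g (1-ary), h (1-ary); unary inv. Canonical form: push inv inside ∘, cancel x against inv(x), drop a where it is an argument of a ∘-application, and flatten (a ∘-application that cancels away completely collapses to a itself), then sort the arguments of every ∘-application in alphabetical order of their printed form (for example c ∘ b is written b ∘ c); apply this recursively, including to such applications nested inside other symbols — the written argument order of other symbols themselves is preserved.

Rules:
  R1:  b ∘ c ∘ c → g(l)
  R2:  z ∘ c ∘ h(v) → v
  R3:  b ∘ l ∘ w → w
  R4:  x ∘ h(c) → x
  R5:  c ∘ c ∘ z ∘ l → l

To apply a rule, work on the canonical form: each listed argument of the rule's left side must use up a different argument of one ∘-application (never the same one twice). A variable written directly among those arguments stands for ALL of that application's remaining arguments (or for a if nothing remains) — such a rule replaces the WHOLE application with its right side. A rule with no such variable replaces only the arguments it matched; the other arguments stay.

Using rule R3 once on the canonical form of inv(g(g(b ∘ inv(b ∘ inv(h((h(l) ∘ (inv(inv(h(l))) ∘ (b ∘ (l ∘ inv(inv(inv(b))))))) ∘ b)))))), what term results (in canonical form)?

Answer: inv(g(g(h(h(l) ∘ h(l)))))

Derivation:
Canonical form:  inv(g(g(h(b ∘ h(l) ∘ h(l) ∘ l))))
Match R3:  consume b, l;  w := h(l) ∘ h(l)
Every leftover argument binds to the variable; the entire application is replaced.
New term:  inv(g(g(h(h(l) ∘ h(l)))))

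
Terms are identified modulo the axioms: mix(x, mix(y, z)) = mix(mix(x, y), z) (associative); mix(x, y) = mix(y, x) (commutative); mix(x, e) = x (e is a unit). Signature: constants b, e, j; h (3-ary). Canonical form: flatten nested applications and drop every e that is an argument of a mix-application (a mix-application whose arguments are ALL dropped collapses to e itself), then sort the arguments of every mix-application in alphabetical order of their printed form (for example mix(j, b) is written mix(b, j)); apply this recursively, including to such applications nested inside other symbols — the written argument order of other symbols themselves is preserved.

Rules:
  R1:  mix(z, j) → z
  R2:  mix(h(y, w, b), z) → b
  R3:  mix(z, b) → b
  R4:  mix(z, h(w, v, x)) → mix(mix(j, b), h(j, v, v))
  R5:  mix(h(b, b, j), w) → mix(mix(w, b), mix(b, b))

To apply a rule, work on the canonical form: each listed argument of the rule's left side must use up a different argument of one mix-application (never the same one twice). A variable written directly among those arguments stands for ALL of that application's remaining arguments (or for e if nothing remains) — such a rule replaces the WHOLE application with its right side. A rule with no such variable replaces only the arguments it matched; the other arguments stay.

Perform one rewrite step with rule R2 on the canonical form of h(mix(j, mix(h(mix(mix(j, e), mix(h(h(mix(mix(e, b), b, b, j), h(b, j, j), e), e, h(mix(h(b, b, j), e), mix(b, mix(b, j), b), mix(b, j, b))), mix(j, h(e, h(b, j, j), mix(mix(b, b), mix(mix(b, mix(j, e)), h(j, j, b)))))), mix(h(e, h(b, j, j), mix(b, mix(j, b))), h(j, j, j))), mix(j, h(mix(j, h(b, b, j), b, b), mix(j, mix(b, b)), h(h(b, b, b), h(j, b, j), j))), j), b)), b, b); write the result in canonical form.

Canonical form:  h(mix(b, h(mix(h(e, h(b, j, j), mix(b, b, b, h(j, j, b), j)), h(e, h(b, j, j), mix(b, b, j)), h(h(mix(b, b, b, j), h(b, j, j), e), e, h(h(b, b, j), mix(b, b, b, j), mix(b, b, j))), h(j, j, j), j, j), mix(h(mix(b, b, h(b, b, j), j), mix(b, b, j), h(h(b, b, b), h(j, b, j), j)), j), j), j), b, b)
Apply R2:  consuming h(j, j, b);  w := j, y := j, z := mix(b, b, b, j)
The extension variable absorbs all remaining arguments, so the whole application is rewritten.
New term:  h(mix(b, h(mix(h(e, h(b, j, j), b), h(e, h(b, j, j), mix(b, b, j)), h(h(mix(b, b, b, j), h(b, j, j), e), e, h(h(b, b, j), mix(b, b, b, j), mix(b, b, j))), h(j, j, j), j, j), mix(h(mix(b, b, h(b, b, j), j), mix(b, b, j), h(h(b, b, b), h(j, b, j), j)), j), j), j), b, b)

Answer: h(mix(b, h(mix(h(e, h(b, j, j), b), h(e, h(b, j, j), mix(b, b, j)), h(h(mix(b, b, b, j), h(b, j, j), e), e, h(h(b, b, j), mix(b, b, b, j), mix(b, b, j))), h(j, j, j), j, j), mix(h(mix(b, b, h(b, b, j), j), mix(b, b, j), h(h(b, b, b), h(j, b, j), j)), j), j), j), b, b)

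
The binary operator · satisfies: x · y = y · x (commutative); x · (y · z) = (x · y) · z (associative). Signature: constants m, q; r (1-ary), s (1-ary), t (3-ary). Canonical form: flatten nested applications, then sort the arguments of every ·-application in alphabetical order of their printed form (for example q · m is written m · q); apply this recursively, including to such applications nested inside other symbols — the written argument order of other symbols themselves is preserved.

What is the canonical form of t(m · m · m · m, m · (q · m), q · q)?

Answer: t(m · m · m · m, m · m · q, q · q)

Derivation:
Descend into:  m · (q · m)
Un-nest:  m · q · m
Sort arguments:  m · m · q
Put back:  t(m · m · m · m, m · m · q, q · q)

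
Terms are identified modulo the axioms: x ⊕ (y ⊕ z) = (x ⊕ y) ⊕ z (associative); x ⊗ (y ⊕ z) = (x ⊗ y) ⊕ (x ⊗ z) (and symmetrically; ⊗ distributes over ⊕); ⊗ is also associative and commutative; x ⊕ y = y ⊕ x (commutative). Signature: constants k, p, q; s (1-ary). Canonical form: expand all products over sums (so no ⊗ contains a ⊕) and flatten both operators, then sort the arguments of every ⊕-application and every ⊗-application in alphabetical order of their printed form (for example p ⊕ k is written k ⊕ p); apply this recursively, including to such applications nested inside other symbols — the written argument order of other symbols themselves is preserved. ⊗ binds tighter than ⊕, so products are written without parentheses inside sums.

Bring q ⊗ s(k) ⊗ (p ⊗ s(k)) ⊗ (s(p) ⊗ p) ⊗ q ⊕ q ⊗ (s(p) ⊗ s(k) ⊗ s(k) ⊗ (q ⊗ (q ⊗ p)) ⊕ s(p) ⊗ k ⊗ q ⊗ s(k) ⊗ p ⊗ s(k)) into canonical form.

Answer: k ⊗ p ⊗ q ⊗ q ⊗ s(k) ⊗ s(k) ⊗ s(p) ⊕ p ⊗ p ⊗ q ⊗ q ⊗ s(k) ⊗ s(k) ⊗ s(p) ⊕ p ⊗ q ⊗ q ⊗ q ⊗ s(k) ⊗ s(k) ⊗ s(p)

Derivation:
Expand:  p ⊗ p ⊗ q ⊗ q ⊗ s(k) ⊗ s(k) ⊗ s(p) ⊕ p ⊗ q ⊗ q ⊗ q ⊗ s(k) ⊗ s(k) ⊗ s(p) ⊕ k ⊗ p ⊗ q ⊗ q ⊗ s(k) ⊗ s(k) ⊗ s(p)
Sort:  k ⊗ p ⊗ q ⊗ q ⊗ s(k) ⊗ s(k) ⊗ s(p) ⊕ p ⊗ p ⊗ q ⊗ q ⊗ s(k) ⊗ s(k) ⊗ s(p) ⊕ p ⊗ q ⊗ q ⊗ q ⊗ s(k) ⊗ s(k) ⊗ s(p)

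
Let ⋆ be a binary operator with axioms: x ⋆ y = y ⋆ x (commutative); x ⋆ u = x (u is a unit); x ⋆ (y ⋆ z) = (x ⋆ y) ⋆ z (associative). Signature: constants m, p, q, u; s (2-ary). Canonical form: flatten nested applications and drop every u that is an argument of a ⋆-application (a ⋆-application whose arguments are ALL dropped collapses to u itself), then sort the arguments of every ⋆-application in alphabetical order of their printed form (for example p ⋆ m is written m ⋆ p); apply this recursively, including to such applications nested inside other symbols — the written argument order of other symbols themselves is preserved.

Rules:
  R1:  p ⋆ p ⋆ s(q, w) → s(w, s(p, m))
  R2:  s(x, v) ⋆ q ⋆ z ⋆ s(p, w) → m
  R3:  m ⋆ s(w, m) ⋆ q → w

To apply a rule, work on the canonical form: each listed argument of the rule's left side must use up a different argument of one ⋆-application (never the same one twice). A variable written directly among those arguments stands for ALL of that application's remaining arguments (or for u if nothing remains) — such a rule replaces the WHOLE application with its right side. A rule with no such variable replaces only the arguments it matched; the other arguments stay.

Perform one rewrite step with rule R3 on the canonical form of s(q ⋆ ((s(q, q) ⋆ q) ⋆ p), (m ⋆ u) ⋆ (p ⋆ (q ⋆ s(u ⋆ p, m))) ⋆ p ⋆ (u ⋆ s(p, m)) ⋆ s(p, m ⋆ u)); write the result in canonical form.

Answer: s(p ⋆ q ⋆ q ⋆ s(q, q), p ⋆ p ⋆ p ⋆ s(p, m) ⋆ s(p, m))

Derivation:
Canonical form:  s(p ⋆ q ⋆ q ⋆ s(q, q), m ⋆ p ⋆ p ⋆ q ⋆ s(p, m) ⋆ s(p, m) ⋆ s(p, m))
Apply R3:  consuming m, q, s(p, m);  w := p
New term:  s(p ⋆ q ⋆ q ⋆ s(q, q), p ⋆ p ⋆ p ⋆ s(p, m) ⋆ s(p, m))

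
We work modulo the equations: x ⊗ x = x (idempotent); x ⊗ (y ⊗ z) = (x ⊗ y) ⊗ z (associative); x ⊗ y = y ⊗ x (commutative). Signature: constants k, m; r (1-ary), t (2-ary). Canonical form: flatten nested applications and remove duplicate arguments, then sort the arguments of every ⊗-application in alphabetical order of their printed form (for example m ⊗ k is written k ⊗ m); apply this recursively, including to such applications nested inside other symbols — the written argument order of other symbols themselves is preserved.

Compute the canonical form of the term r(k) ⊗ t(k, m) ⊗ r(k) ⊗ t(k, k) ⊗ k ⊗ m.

Answer: k ⊗ m ⊗ r(k) ⊗ t(k, k) ⊗ t(k, m)

Derivation:
Idempotence:  drop duplicate r(k)
Sort arguments:  k ⊗ m ⊗ r(k) ⊗ t(k, k) ⊗ t(k, m)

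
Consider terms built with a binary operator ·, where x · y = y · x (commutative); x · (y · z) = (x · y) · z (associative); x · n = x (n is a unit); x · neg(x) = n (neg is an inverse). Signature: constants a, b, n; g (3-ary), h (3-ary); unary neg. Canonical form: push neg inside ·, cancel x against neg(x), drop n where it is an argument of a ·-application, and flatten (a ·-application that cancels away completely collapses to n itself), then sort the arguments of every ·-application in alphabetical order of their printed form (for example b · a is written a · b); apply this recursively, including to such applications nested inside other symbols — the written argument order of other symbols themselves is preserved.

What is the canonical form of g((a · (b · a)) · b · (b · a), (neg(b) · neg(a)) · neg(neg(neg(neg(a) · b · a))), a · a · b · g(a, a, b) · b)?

Answer: g(a · a · a · b · b · b, neg(a) · neg(b) · neg(b), a · a · b · b · g(a, a, b))

Derivation:
Descend into:  (neg(b) · neg(a)) · neg(neg(neg(neg(a) · b · a)))
Push neg inside:  distribute neg over · and collapse double neg
Collect terms:  neg(b) · neg(b) · neg(a)
Order the arguments:  neg(a) · neg(b) · neg(b)
Rebuild:  g(a · a · a · b · b · b, neg(a) · neg(b) · neg(b), a · a · b · b · g(a, a, b))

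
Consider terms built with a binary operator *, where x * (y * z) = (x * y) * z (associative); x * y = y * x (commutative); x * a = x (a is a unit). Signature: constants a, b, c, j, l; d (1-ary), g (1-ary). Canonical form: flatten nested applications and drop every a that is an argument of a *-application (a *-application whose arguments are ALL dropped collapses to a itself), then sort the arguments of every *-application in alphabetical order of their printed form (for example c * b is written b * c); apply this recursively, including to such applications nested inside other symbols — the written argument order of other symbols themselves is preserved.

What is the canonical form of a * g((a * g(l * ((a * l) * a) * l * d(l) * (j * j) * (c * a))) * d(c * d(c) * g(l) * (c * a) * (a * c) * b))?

Answer: g(d(b * c * c * c * d(c) * g(l)) * g(c * d(l) * j * j * l * l * l))

Derivation:
Canonicalize subterm:  g((a * g(l * ((a * l) * a) * l * d(l) * (j * j) * (c * a))) * d(c * d(c) * g(l) * (c * a) * (a * c) * b))  →  g(d(b * c * c * c * d(c) * g(l)) * g(c * d(l) * j * j * l * l * l))
Units out:  drop a
Sort arguments:  g(d(b * c * c * c * d(c) * g(l)) * g(c * d(l) * j * j * l * l * l))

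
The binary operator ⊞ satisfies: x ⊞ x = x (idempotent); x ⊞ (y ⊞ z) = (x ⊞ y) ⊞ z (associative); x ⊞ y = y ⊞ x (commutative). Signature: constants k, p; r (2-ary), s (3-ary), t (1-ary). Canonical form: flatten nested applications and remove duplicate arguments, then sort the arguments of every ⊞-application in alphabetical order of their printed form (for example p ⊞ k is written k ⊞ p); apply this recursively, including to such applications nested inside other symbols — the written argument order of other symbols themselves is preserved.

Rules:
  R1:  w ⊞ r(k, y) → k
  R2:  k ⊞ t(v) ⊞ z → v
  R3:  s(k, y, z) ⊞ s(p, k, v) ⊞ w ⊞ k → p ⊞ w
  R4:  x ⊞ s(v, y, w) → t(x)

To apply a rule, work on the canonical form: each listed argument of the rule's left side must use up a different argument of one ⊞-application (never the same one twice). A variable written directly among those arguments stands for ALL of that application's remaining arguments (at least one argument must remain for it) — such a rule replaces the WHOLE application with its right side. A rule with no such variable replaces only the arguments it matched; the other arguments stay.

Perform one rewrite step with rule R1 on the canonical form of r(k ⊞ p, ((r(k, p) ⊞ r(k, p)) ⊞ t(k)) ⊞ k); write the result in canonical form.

Answer: r(k ⊞ p, k)

Derivation:
Canonical form:  r(k ⊞ p, k ⊞ r(k, p) ⊞ t(k))
Apply R1:  consuming r(k, p);  w := k ⊞ t(k), y := p
Every leftover argument binds to the variable; the entire application is replaced.
New term:  r(k ⊞ p, k)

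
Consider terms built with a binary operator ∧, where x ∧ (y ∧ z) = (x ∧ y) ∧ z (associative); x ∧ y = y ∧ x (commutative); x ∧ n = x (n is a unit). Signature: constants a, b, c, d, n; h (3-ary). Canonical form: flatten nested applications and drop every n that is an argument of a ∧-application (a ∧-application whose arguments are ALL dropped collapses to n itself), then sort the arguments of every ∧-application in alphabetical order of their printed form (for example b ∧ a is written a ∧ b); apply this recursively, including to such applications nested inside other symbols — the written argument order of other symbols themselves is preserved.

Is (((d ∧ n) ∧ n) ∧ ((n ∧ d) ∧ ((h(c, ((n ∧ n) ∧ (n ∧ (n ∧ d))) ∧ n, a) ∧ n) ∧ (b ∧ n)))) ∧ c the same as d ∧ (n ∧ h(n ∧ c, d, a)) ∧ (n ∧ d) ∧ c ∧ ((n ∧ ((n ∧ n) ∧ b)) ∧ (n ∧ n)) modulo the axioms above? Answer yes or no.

Answer: yes — both canonical forms are b ∧ c ∧ d ∧ d ∧ h(c, d, a)

Derivation:
Left:  (((d ∧ n) ∧ n) ∧ ((n ∧ d) ∧ ((h(c, ((n ∧ n) ∧ (n ∧ (n ∧ d))) ∧ n, a) ∧ n) ∧ (b ∧ n)))) ∧ c
  Merge nested applications:  d ∧ n ∧ n ∧ n ∧ d ∧ h(c, ((n ∧ n) ∧ (n ∧ (n ∧ d))) ∧ n, a) ∧ n ∧ b ∧ n ∧ c
  Canonicalize subterm:  h(c, ((n ∧ n) ∧ (n ∧ (n ∧ d))) ∧ n, a)  →  h(c, d, a)
  Unit:  drop n (×5)
  Order the arguments:  b ∧ c ∧ d ∧ d ∧ h(c, d, a)
Right:  d ∧ (n ∧ h(n ∧ c, d, a)) ∧ (n ∧ d) ∧ c ∧ ((n ∧ ((n ∧ n) ∧ b)) ∧ (n ∧ n))
  Merge nested applications:  d ∧ n ∧ h(n ∧ c, d, a) ∧ n ∧ d ∧ c ∧ n ∧ n ∧ n ∧ b ∧ n ∧ n
  Canonicalize subterm:  h(n ∧ c, d, a)  →  h(c, d, a)
  Units out:  drop n (×7)
  Order the arguments:  b ∧ c ∧ d ∧ d ∧ h(c, d, a)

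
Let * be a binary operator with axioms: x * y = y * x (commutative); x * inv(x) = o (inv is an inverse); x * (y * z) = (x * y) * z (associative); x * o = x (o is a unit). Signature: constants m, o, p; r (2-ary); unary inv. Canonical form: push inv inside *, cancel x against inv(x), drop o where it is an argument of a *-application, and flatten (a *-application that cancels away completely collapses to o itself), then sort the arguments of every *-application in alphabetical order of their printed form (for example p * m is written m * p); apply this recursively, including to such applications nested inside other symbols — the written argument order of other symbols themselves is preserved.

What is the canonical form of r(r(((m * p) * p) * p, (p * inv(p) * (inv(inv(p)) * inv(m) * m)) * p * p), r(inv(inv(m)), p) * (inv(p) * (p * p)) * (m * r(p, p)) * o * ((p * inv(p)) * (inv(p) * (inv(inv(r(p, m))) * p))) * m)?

Answer: r(r(m * p * p * p, p * p * p), m * m * p * r(m, p) * r(p, m) * r(p, p))

Derivation:
Work inside:  r(inv(inv(m)), p) * (inv(p) * (p * p)) * (m * r(p, p)) * o * ((p * inv(p)) * (inv(p) * (inv(inv(r(p, m))) * p))) * m
Push inv inside:  distribute inv over * and collapse double inv
Combine occurrences:  r(m, p) * p * m * m * r(p, p) * r(p, m)
Sort arguments:  m * m * p * r(m, p) * r(p, m) * r(p, p)
Rebuild:  r(r(m * p * p * p, p * p * p), m * m * p * r(m, p) * r(p, m) * r(p, p))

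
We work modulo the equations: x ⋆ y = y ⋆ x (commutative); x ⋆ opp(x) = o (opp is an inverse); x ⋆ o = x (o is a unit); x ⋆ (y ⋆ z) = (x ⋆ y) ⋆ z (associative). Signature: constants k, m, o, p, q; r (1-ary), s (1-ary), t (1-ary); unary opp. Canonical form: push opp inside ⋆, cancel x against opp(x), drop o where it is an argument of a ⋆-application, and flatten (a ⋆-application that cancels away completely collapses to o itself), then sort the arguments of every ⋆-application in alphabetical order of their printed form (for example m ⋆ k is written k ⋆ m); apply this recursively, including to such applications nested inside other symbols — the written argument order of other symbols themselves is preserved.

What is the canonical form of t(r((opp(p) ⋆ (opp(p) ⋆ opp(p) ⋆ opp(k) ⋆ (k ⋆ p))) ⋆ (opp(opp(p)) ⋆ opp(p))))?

Work inside:  (opp(p) ⋆ (opp(p) ⋆ opp(p) ⋆ opp(k) ⋆ (k ⋆ p))) ⋆ (opp(opp(p)) ⋆ opp(p))
Push opp inside:  distribute opp over ⋆ and collapse double opp
Cancel inverse pairs:  k cancels
Collect terms:  opp(p) ⋆ opp(p)
Rebuild:  t(r(opp(p) ⋆ opp(p)))

Answer: t(r(opp(p) ⋆ opp(p)))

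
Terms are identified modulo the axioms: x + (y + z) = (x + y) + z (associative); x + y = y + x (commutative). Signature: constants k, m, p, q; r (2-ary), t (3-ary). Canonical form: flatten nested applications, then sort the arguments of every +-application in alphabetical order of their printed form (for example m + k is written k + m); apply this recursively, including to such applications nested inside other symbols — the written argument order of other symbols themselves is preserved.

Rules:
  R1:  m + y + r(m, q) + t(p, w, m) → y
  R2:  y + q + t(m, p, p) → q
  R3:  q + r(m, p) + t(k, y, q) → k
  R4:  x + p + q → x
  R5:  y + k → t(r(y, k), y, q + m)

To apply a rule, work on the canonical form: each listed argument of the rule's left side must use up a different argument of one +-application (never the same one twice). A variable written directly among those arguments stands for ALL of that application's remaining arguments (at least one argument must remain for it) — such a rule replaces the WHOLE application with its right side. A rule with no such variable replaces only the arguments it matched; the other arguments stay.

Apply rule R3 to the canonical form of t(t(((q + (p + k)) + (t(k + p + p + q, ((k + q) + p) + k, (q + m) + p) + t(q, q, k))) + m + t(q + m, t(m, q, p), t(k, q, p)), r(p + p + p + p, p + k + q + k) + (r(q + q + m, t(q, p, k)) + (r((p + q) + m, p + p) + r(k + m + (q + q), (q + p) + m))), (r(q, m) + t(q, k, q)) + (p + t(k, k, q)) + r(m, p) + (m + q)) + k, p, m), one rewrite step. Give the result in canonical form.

Canonical form:  t(k + t(k + m + p + q + t(k + p + p + q, k + k + p + q, m + p + q) + t(m + q, t(m, q, p), t(k, q, p)) + t(q, q, k), r(k + m + q + q, m + p + q) + r(m + p + q, p + p) + r(m + q + q, t(q, p, k)) + r(p + p + p + p, k + k + p + q), m + p + q + r(m, p) + r(q, m) + t(k, k, q) + t(q, k, q)), p, m)
R3 matches:  uses q, r(m, p), t(k, k, q);  y := k
New term:  t(k + t(k + m + p + q + t(k + p + p + q, k + k + p + q, m + p + q) + t(m + q, t(m, q, p), t(k, q, p)) + t(q, q, k), r(k + m + q + q, m + p + q) + r(m + p + q, p + p) + r(m + q + q, t(q, p, k)) + r(p + p + p + p, k + k + p + q), k + m + p + r(q, m) + t(q, k, q)), p, m)

Answer: t(k + t(k + m + p + q + t(k + p + p + q, k + k + p + q, m + p + q) + t(m + q, t(m, q, p), t(k, q, p)) + t(q, q, k), r(k + m + q + q, m + p + q) + r(m + p + q, p + p) + r(m + q + q, t(q, p, k)) + r(p + p + p + p, k + k + p + q), k + m + p + r(q, m) + t(q, k, q)), p, m)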